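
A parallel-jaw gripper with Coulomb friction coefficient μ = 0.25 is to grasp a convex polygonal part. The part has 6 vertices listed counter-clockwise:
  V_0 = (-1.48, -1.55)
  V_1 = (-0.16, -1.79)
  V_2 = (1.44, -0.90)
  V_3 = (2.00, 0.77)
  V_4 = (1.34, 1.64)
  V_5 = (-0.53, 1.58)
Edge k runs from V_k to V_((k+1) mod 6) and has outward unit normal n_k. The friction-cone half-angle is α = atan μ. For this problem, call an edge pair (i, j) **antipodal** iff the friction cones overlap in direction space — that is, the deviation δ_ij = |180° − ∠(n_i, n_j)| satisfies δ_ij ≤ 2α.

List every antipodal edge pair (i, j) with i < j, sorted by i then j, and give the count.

α = atan 0.25 = 14.04°;  2α = 28.07°
n_0 = (-0.1789, -0.9839)
n_1 = (+0.4861, -0.8739)
n_2 = (+0.9481, -0.3179)
n_3 = (+0.7967, +0.6044)
n_4 = (-0.0321, +0.9995)
n_5 = (-0.9569, +0.2904)
  (0,1): δ = 140.61°  ·
  (0,2): δ = 98.23°  ·
  (0,3): δ = 42.51°  ·
  (0,4): δ = 12.14°  ✓
  (0,5): δ = 83.42°  ·
  (1,2): δ = 137.62°  ·
  (1,3): δ = 81.90°  ·
  (1,4): δ = 27.25°  ✓
  (1,5): δ = 44.03°  ·
  (2,3): δ = 124.28°  ·
  (2,4): δ = 69.62°  ·
  (2,5): δ = 1.65°  ✓
  (3,4): δ = 125.35°  ·
  (3,5): δ = 54.07°  ·
  (4,5): δ = 108.72°  ·
antipodal pairs: 3

count = 3; pairs: (0,4), (1,4), (2,5)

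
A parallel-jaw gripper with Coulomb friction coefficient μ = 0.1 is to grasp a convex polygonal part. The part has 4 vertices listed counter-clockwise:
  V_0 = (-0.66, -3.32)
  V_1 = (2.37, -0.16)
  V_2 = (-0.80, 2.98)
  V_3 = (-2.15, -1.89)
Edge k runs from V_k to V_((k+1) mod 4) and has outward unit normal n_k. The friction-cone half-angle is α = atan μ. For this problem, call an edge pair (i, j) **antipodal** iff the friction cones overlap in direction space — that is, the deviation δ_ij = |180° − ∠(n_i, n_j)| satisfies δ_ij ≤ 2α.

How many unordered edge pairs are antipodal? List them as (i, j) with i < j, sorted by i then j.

count = 1; pairs: (1,3)

α = atan 0.1 = 5.71°;  2α = 11.42°
n_0 = (+0.7218, -0.6921)
n_1 = (+0.7037, +0.7105)
n_2 = (-0.9637, +0.2671)
n_3 = (-0.6924, -0.7215)
  (0,1): δ = 90.93°  ·
  (0,2): δ = 28.30°  ·
  (0,3): δ = 89.97°  ·
  (1,2): δ = 60.77°  ·
  (1,3): δ = 0.90°  ✓
  (2,3): δ = 118.33°  ·
antipodal pairs: 1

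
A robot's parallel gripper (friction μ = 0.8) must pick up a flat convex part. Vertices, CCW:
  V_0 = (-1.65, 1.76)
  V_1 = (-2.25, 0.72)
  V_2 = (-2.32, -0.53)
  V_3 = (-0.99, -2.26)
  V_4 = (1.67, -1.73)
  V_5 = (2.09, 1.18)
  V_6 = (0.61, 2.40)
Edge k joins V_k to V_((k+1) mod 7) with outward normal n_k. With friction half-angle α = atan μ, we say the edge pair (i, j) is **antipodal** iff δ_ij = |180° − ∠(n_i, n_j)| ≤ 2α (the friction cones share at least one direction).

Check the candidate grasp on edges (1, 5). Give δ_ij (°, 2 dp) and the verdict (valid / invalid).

δ = 53.71°, valid

α = atan 0.8 = 38.66°;  2α = 77.32°
edge 1: e_1 = (-0.07, -1.25);  n_1 = (-0.9984, +0.0559)
edge 5: e_5 = (-1.48, +1.22);  n_5 = (+0.6361, +0.7716)
∠(n_1, n_5) = 126.29°
δ = |180° − 126.29°| = 53.71°
53.71° ≤ 2α = 77.32°  →  valid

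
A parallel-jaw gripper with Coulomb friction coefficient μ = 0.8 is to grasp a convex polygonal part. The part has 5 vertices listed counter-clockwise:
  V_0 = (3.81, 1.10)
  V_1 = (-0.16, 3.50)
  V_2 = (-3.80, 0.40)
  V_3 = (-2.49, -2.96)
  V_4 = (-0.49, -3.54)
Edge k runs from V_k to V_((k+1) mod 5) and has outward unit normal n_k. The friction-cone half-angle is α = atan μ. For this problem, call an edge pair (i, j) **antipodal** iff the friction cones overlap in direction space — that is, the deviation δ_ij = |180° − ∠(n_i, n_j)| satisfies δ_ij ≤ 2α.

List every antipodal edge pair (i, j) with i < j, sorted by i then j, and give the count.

count = 5; pairs: (0,2), (0,3), (1,3), (1,4), (2,4)

α = atan 0.8 = 38.66°;  2α = 77.32°
n_0 = (+0.5173, +0.8558)
n_1 = (-0.6484, +0.7613)
n_2 = (-0.9317, -0.3632)
n_3 = (-0.2785, -0.9604)
n_4 = (+0.7335, -0.6797)
  (0,1): δ = 108.43°  ·
  (0,2): δ = 37.55°  ✓
  (0,3): δ = 14.98°  ✓
  (0,4): δ = 78.33°  ·
  (1,2): δ = 109.12°  ·
  (1,3): δ = 56.59°  ✓
  (1,4): δ = 6.76°  ✓
  (2,3): δ = 127.47°  ·
  (2,4): δ = 64.12°  ✓
  (3,4): δ = 116.65°  ·
antipodal pairs: 5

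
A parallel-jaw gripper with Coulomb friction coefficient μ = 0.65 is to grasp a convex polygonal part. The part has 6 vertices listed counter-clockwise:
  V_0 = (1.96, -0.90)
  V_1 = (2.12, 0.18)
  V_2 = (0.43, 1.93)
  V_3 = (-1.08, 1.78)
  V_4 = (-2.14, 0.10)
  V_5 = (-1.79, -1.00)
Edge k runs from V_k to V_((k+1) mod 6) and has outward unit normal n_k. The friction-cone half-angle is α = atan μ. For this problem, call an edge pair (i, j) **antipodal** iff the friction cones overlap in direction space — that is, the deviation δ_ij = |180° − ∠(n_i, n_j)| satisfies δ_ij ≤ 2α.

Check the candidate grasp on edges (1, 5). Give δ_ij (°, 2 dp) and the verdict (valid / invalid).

δ = 47.53°, valid

α = atan 0.65 = 33.02°;  2α = 66.05°
edge 1: e_1 = (-1.69, +1.75);  n_1 = (+0.7193, +0.6947)
edge 5: e_5 = (+3.75, +0.10);  n_5 = (+0.0267, -0.9996)
∠(n_1, n_5) = 132.47°
δ = |180° − 132.47°| = 47.53°
47.53° ≤ 2α = 66.05°  →  valid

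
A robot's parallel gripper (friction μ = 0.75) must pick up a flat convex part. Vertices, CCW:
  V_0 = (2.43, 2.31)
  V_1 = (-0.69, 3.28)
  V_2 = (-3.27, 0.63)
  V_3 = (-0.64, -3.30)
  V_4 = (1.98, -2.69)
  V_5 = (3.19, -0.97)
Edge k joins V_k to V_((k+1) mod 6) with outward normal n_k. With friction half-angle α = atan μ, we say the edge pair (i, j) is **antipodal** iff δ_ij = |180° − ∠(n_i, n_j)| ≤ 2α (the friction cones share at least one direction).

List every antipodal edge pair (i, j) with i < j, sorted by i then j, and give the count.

α = atan 0.75 = 36.87°;  2α = 73.74°
n_0 = (+0.2969, +0.9549)
n_1 = (-0.7165, +0.6976)
n_2 = (-0.8311, -0.5562)
n_3 = (+0.2268, -0.9740)
n_4 = (+0.8179, -0.5754)
n_5 = (+0.9742, +0.2257)
  (0,1): δ = 116.96°  ·
  (0,2): δ = 38.94°  ✓
  (0,3): δ = 30.38°  ✓
  (0,4): δ = 72.14°  ✓
  (0,5): δ = 120.32°  ·
  (1,2): δ = 101.98°  ·
  (1,3): δ = 32.66°  ✓
  (1,4): δ = 9.11°  ✓
  (1,5): δ = 57.28°  ✓
  (2,3): δ = 110.68°  ·
  (2,4): δ = 68.92°  ✓
  (2,5): δ = 20.75°  ✓
  (3,4): δ = 138.23°  ·
  (3,5): δ = 90.06°  ·
  (4,5): δ = 131.83°  ·
antipodal pairs: 8

count = 8; pairs: (0,2), (0,3), (0,4), (1,3), (1,4), (1,5), (2,4), (2,5)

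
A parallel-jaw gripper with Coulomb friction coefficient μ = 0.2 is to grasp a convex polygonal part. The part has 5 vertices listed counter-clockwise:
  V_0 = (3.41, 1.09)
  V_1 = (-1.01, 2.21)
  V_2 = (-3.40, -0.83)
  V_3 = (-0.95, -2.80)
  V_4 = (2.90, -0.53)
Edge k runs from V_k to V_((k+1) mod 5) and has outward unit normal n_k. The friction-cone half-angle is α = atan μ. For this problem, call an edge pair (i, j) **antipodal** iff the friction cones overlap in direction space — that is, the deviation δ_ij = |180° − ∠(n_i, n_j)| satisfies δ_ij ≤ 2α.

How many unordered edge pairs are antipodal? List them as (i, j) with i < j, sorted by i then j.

α = atan 0.2 = 11.31°;  2α = 22.62°
n_0 = (+0.2456, +0.9694)
n_1 = (-0.7861, +0.6180)
n_2 = (-0.6266, -0.7793)
n_3 = (+0.5079, -0.8614)
n_4 = (+0.9538, -0.3003)
  (0,1): δ = 113.95°  ·
  (0,2): δ = 24.58°  ·
  (0,3): δ = 44.74°  ·
  (0,4): δ = 86.74°  ·
  (1,2): δ = 90.63°  ·
  (1,3): δ = 21.30°  ✓
  (1,4): δ = 20.70°  ✓
  (2,3): δ = 110.67°  ·
  (2,4): δ = 68.67°  ·
  (3,4): δ = 138.00°  ·
antipodal pairs: 2

count = 2; pairs: (1,3), (1,4)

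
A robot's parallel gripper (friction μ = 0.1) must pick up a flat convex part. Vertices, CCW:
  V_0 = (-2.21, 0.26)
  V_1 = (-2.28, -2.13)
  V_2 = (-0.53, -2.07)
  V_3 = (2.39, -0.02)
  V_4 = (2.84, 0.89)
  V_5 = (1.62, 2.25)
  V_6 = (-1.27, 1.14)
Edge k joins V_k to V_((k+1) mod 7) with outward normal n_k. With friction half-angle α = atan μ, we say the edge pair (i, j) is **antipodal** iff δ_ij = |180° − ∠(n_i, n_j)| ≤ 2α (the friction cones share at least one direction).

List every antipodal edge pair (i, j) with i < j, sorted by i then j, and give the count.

α = atan 0.1 = 5.71°;  2α = 11.42°
n_0 = (-0.9996, +0.0293)
n_1 = (+0.0343, -0.9994)
n_2 = (+0.5746, -0.8184)
n_3 = (+0.8964, -0.4433)
n_4 = (+0.7444, +0.6678)
n_5 = (-0.3585, +0.9335)
n_6 = (-0.6834, +0.7300)
  (0,1): δ = 86.36°  ·
  (0,2): δ = 53.25°  ·
  (0,3): δ = 24.64°  ·
  (0,4): δ = 43.57°  ·
  (0,5): δ = 112.69°  ·
  (0,6): δ = 134.79°  ·
  (1,2): δ = 146.89°  ·
  (1,3): δ = 118.28°  ·
  (1,4): δ = 50.07°  ·
  (1,5): δ = 19.05°  ·
  (1,6): δ = 41.15°  ·
  (2,3): δ = 151.38°  ·
  (2,4): δ = 83.18°  ·
  (2,5): δ = 14.06°  ·
  (2,6): δ = 8.04°  ✓
  (3,4): δ = 111.79°  ·
  (3,5): δ = 42.68°  ·
  (3,6): δ = 20.58°  ·
  (4,5): δ = 110.88°  ·
  (4,6): δ = 88.78°  ·
  (5,6): δ = 157.90°  ·
antipodal pairs: 1

count = 1; pairs: (2,6)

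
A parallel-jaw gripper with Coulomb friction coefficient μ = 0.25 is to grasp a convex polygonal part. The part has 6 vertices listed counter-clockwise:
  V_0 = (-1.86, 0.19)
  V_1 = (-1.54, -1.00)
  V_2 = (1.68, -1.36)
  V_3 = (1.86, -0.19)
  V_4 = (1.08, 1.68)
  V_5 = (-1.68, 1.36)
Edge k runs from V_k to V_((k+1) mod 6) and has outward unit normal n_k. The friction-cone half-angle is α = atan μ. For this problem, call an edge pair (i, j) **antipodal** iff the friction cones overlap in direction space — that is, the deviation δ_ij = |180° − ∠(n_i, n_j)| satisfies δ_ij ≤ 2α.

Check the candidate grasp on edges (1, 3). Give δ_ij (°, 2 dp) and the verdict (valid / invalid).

δ = 60.98°, invalid

α = atan 0.25 = 14.04°;  2α = 28.07°
edge 1: e_1 = (+3.22, -0.36);  n_1 = (-0.1111, -0.9938)
edge 3: e_3 = (-0.78, +1.87);  n_3 = (+0.9229, +0.3850)
∠(n_1, n_3) = 119.02°
δ = |180° − 119.02°| = 60.98°
60.98° > 2α = 28.07°  →  invalid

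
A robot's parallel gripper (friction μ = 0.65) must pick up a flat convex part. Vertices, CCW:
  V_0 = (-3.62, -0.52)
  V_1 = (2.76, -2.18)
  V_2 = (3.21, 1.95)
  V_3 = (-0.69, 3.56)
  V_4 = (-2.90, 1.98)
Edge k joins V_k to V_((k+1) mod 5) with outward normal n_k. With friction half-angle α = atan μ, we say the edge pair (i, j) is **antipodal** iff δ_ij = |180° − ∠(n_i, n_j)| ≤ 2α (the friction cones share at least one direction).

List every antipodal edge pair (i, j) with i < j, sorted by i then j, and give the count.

count = 4; pairs: (0,2), (0,3), (1,3), (1,4)

α = atan 0.65 = 33.02°;  2α = 66.05°
n_0 = (-0.2518, -0.9678)
n_1 = (+0.9941, -0.1083)
n_2 = (+0.3816, +0.9243)
n_3 = (-0.5816, +0.8135)
n_4 = (-0.9609, +0.2768)
  (0,1): δ = 81.63°  ·
  (0,2): δ = 7.85°  ✓
  (0,3): δ = 50.15°  ✓
  (0,4): δ = 88.52°  ·
  (1,2): δ = 106.21°  ·
  (1,3): δ = 48.22°  ✓
  (1,4): δ = 9.85°  ✓
  (2,3): δ = 122.01°  ·
  (2,4): δ = 83.63°  ·
  (3,4): δ = 141.63°  ·
antipodal pairs: 4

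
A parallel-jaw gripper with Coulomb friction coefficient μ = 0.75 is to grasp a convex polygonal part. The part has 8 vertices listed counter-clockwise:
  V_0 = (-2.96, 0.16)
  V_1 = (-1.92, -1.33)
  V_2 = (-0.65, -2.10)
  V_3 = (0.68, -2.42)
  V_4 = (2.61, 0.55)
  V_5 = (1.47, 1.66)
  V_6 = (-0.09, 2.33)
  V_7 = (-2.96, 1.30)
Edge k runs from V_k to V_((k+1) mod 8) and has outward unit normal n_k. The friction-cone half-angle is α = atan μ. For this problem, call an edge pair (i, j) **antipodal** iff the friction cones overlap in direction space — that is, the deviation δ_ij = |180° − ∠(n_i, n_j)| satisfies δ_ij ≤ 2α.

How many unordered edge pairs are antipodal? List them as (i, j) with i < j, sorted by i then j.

α = atan 0.75 = 36.87°;  2α = 73.74°
n_0 = (-0.8200, -0.5724)
n_1 = (-0.5185, -0.8551)
n_2 = (-0.2339, -0.9723)
n_3 = (+0.8385, -0.5449)
n_4 = (+0.6976, +0.7165)
n_5 = (+0.3946, +0.9188)
n_6 = (-0.3378, +0.9412)
n_7 = (-1.0000, -0.0000)
  (0,1): δ = 156.14°  ·
  (0,2): δ = 138.44°  ·
  (0,3): δ = 67.93°  ✓
  (0,4): δ = 10.85°  ✓
  (0,5): δ = 31.84°  ✓
  (0,6): δ = 74.83°  ·
  (0,7): δ = 145.09°  ·
  (1,2): δ = 162.30°  ·
  (1,3): δ = 91.79°  ·
  (1,4): δ = 13.01°  ✓
  (1,5): δ = 7.99°  ✓
  (1,6): δ = 50.97°  ✓
  (1,7): δ = 121.23°  ·
  (2,3): δ = 109.49°  ·
  (2,4): δ = 30.71°  ✓
  (2,5): δ = 9.71°  ✓
  (2,6): δ = 33.27°  ✓
  (2,7): δ = 103.53°  ·
  (3,4): δ = 101.22°  ·
  (3,5): δ = 80.23°  ·
  (3,6): δ = 37.24°  ✓
  (3,7): δ = 33.02°  ✓
  (4,5): δ = 159.01°  ·
  (4,6): δ = 116.02°  ·
  (4,7): δ = 45.76°  ✓
  (5,6): δ = 137.01°  ·
  (5,7): δ = 66.76°  ✓
  (6,7): δ = 109.74°  ·
antipodal pairs: 13

count = 13; pairs: (0,3), (0,4), (0,5), (1,4), (1,5), (1,6), (2,4), (2,5), (2,6), (3,6), (3,7), (4,7), (5,7)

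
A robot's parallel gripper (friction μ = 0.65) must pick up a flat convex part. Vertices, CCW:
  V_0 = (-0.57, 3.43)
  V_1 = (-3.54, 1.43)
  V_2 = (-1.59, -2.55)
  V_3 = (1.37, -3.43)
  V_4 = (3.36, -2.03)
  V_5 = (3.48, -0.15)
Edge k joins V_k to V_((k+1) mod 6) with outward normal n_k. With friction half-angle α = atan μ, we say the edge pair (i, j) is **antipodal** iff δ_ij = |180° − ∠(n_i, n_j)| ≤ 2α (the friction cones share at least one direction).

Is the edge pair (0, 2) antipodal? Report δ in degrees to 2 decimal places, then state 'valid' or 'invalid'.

α = atan 0.65 = 33.02°;  2α = 66.05°
edge 0: e_0 = (-2.97, -2.00);  n_0 = (-0.5586, +0.8295)
edge 2: e_2 = (+2.96, -0.88);  n_2 = (-0.2850, -0.9585)
∠(n_0, n_2) = 129.49°
δ = |180° − 129.49°| = 50.51°
50.51° ≤ 2α = 66.05°  →  valid

δ = 50.51°, valid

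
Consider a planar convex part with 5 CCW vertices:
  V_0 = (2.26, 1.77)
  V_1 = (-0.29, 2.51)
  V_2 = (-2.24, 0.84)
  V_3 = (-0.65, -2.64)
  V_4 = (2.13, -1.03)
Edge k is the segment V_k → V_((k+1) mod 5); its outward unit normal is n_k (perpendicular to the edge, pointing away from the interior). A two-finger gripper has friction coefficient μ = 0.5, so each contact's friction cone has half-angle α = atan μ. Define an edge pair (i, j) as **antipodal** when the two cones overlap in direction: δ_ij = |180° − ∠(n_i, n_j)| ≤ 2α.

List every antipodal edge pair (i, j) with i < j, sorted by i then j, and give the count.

count = 5; pairs: (0,2), (0,3), (1,3), (1,4), (2,4)

α = atan 0.5 = 26.57°;  2α = 53.13°
n_0 = (+0.2787, +0.9604)
n_1 = (-0.6505, +0.7595)
n_2 = (-0.9096, -0.4156)
n_3 = (+0.5012, -0.8654)
n_4 = (+0.9989, -0.0464)
  (0,1): δ = 123.24°  ·
  (0,2): δ = 49.26°  ✓
  (0,3): δ = 46.26°  ✓
  (0,4): δ = 103.52°  ·
  (1,2): δ = 106.02°  ·
  (1,3): δ = 10.50°  ✓
  (1,4): δ = 46.76°  ✓
  (2,3): δ = 84.48°  ·
  (2,4): δ = 27.21°  ✓
  (3,4): δ = 122.73°  ·
antipodal pairs: 5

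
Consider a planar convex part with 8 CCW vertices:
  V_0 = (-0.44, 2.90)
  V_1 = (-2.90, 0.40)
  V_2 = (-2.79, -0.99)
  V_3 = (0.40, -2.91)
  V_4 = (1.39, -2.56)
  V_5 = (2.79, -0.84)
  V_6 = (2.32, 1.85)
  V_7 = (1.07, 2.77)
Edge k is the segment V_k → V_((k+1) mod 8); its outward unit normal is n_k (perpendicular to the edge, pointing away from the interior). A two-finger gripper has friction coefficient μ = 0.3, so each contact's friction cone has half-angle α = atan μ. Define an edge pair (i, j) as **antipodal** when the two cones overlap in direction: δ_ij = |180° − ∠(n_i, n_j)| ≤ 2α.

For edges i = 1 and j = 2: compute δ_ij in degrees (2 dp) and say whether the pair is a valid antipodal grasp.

α = atan 0.3 = 16.70°;  2α = 33.40°
edge 1: e_1 = (+0.11, -1.39);  n_1 = (-0.9969, -0.0789)
edge 2: e_2 = (+3.19, -1.92);  n_2 = (-0.5157, -0.8568)
∠(n_1, n_2) = 54.43°
δ = |180° − 54.43°| = 125.57°
125.57° > 2α = 33.40°  →  invalid

δ = 125.57°, invalid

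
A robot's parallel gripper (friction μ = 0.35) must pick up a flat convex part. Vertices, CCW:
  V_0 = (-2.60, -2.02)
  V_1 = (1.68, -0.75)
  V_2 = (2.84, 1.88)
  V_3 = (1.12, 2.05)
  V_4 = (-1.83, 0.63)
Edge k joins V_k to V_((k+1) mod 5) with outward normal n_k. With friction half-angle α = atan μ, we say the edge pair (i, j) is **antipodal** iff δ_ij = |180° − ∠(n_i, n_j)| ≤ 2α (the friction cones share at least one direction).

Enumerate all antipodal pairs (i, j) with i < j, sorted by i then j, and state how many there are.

α = atan 0.35 = 19.29°;  2α = 38.58°
n_0 = (+0.2845, -0.9587)
n_1 = (+0.9150, -0.4036)
n_2 = (+0.0984, +0.9952)
n_3 = (-0.4337, +0.9010)
n_4 = (-0.9603, +0.2790)
  (0,1): δ = 130.33°  ·
  (0,2): δ = 22.17°  ✓
  (0,3): δ = 9.18°  ✓
  (0,4): δ = 57.27°  ·
  (1,2): δ = 71.84°  ·
  (1,3): δ = 40.50°  ·
  (1,4): δ = 7.60°  ✓
  (2,3): δ = 148.65°  ·
  (2,4): δ = 100.56°  ·
  (3,4): δ = 131.91°  ·
antipodal pairs: 3

count = 3; pairs: (0,2), (0,3), (1,4)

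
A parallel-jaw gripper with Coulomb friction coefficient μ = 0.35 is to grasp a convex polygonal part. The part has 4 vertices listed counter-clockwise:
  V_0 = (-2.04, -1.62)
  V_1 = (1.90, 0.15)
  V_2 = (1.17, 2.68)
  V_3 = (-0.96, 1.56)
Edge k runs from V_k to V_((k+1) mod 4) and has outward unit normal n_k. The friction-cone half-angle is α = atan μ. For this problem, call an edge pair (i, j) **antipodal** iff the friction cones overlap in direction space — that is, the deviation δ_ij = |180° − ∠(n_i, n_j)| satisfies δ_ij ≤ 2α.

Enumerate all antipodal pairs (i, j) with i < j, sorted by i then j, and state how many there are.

count = 2; pairs: (0,2), (1,3)

α = atan 0.35 = 19.29°;  2α = 38.58°
n_0 = (+0.4098, -0.9122)
n_1 = (+0.9608, +0.2772)
n_2 = (-0.4654, +0.8851)
n_3 = (-0.9469, +0.3216)
  (0,1): δ = 98.10°  ·
  (0,2): δ = 3.54°  ✓
  (0,3): δ = 47.05°  ·
  (1,2): δ = 78.36°  ·
  (1,3): δ = 34.85°  ✓
  (2,3): δ = 136.50°  ·
antipodal pairs: 2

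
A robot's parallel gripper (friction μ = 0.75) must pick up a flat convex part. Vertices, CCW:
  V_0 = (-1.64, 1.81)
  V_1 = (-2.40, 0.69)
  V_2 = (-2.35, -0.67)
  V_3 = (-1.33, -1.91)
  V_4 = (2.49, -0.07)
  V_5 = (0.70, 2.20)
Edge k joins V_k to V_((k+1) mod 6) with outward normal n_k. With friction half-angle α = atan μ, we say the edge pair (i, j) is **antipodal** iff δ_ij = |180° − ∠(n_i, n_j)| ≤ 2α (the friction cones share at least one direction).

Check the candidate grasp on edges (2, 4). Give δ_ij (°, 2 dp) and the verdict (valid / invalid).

α = atan 0.75 = 36.87°;  2α = 73.74°
edge 2: e_2 = (+1.02, -1.24);  n_2 = (-0.7723, -0.6353)
edge 4: e_4 = (-1.79, +2.27);  n_4 = (+0.7852, +0.6192)
∠(n_2, n_4) = 178.82°
δ = |180° − 178.82°| = 1.18°
1.18° ≤ 2α = 73.74°  →  valid

δ = 1.18°, valid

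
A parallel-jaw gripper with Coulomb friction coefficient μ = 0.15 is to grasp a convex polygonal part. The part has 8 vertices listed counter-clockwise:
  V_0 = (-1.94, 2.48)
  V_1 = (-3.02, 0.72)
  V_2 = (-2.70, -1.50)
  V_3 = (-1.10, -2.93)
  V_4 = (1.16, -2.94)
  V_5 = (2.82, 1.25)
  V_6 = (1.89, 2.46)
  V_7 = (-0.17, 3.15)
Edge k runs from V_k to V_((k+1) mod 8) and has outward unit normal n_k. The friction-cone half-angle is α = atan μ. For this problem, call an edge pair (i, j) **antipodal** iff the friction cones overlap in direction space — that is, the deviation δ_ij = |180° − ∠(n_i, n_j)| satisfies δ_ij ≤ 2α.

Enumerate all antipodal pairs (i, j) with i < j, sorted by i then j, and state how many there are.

count = 2; pairs: (0,4), (2,5)

α = atan 0.15 = 8.53°;  2α = 17.06°
n_0 = (-0.8523, +0.5230)
n_1 = (-0.9898, -0.1427)
n_2 = (-0.6664, -0.7456)
n_3 = (-0.0044, -1.0000)
n_4 = (+0.9297, -0.3683)
n_5 = (+0.7929, +0.6094)
n_6 = (+0.3176, +0.9482)
n_7 = (-0.3540, +0.9352)
  (0,1): δ = 140.26°  ·
  (0,2): δ = 100.25°  ·
  (0,3): δ = 58.72°  ·
  (0,4): δ = 9.92°  ✓
  (0,5): δ = 69.08°  ·
  (0,6): δ = 103.02°  ·
  (0,7): δ = 142.27°  ·
  (1,2): δ = 139.99°  ·
  (1,3): δ = 98.46°  ·
  (1,4): δ = 29.81°  ·
  (1,5): δ = 29.34°  ·
  (1,6): δ = 63.28°  ·
  (1,7): δ = 102.53°  ·
  (2,3): δ = 138.46°  ·
  (2,4): δ = 69.82°  ·
  (2,5): δ = 10.67°  ✓
  (2,6): δ = 23.27°  ·
  (2,7): δ = 62.52°  ·
  (3,4): δ = 111.36°  ·
  (3,5): δ = 52.20°  ·
  (3,6): δ = 18.26°  ·
  (3,7): δ = 20.99°  ·
  (4,5): δ = 120.84°  ·
  (4,6): δ = 86.91°  ·
  (4,7): δ = 47.65°  ·
  (5,6): δ = 146.06°  ·
  (5,7): δ = 106.81°  ·
  (6,7): δ = 140.75°  ·
antipodal pairs: 2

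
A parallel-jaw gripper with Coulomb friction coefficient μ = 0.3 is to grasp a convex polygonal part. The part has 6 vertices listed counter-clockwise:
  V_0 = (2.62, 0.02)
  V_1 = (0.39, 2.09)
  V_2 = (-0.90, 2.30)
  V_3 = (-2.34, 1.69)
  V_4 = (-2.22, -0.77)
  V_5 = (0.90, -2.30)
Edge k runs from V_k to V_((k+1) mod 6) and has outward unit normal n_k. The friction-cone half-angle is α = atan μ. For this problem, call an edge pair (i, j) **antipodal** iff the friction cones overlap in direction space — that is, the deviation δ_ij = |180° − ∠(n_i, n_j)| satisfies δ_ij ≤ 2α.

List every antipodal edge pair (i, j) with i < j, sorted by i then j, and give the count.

α = atan 0.3 = 16.70°;  2α = 33.40°
n_0 = (+0.6803, +0.7329)
n_1 = (+0.1607, +0.9870)
n_2 = (-0.3901, +0.9208)
n_3 = (-0.9988, -0.0487)
n_4 = (-0.4403, -0.8979)
n_5 = (+0.8033, -0.5956)
  (0,1): δ = 146.38°  ·
  (0,2): δ = 114.17°  ·
  (0,3): δ = 44.34°  ·
  (0,4): δ = 16.75°  ✓
  (0,5): δ = 96.32°  ·
  (1,2): δ = 147.80°  ·
  (1,3): δ = 77.96°  ·
  (1,4): δ = 16.88°  ✓
  (1,5): δ = 62.69°  ·
  (2,3): δ = 110.17°  ·
  (2,4): δ = 49.08°  ·
  (2,5): δ = 30.49°  ✓
  (3,4): δ = 118.92°  ·
  (3,5): δ = 39.35°  ·
  (4,5): δ = 100.43°  ·
antipodal pairs: 3

count = 3; pairs: (0,4), (1,4), (2,5)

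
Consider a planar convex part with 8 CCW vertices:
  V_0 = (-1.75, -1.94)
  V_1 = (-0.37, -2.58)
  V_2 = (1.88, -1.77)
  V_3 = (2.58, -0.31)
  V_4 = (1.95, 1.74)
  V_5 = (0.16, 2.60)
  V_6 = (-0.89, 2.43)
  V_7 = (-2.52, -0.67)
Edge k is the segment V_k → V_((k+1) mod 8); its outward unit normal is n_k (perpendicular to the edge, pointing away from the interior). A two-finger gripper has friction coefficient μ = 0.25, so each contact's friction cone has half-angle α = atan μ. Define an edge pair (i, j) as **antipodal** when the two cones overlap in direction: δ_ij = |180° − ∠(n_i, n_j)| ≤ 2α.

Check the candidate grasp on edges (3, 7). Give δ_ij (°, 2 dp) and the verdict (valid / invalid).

δ = 14.15°, valid

α = atan 0.25 = 14.04°;  2α = 28.07°
edge 3: e_3 = (-0.63, +2.05);  n_3 = (+0.9559, +0.2938)
edge 7: e_7 = (+0.77, -1.27);  n_7 = (-0.8551, -0.5185)
∠(n_3, n_7) = 165.85°
δ = |180° − 165.85°| = 14.15°
14.15° ≤ 2α = 28.07°  →  valid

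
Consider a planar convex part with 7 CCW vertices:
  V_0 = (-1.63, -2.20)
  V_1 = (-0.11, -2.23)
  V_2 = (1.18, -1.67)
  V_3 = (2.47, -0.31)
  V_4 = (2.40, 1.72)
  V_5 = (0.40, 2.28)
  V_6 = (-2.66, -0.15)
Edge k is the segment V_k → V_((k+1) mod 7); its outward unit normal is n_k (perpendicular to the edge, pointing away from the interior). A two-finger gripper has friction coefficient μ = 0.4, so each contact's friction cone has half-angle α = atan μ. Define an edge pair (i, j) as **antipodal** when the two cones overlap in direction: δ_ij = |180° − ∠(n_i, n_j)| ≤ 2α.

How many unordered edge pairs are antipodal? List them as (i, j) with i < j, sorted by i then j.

count = 6; pairs: (0,4), (0,5), (1,4), (1,5), (2,5), (3,6)

α = atan 0.4 = 21.80°;  2α = 43.60°
n_0 = (-0.0197, -0.9998)
n_1 = (+0.3982, -0.9173)
n_2 = (+0.7255, -0.6882)
n_3 = (+0.9994, +0.0345)
n_4 = (+0.2696, +0.9630)
n_5 = (-0.6219, +0.7831)
n_6 = (-0.8936, -0.4490)
  (0,1): δ = 155.40°  ·
  (0,2): δ = 132.36°  ·
  (0,3): δ = 86.89°  ·
  (0,4): δ = 14.51°  ✓
  (0,5): δ = 39.58°  ✓
  (0,6): δ = 117.81°  ·
  (1,2): δ = 156.95°  ·
  (1,3): δ = 111.49°  ·
  (1,4): δ = 39.11°  ✓
  (1,5): δ = 14.99°  ✓
  (1,6): δ = 93.21°  ·
  (2,3): δ = 134.54°  ·
  (2,4): δ = 62.16°  ·
  (2,5): δ = 8.06°  ✓
  (2,6): δ = 70.16°  ·
  (3,4): δ = 107.62°  ·
  (3,5): δ = 53.52°  ·
  (3,6): δ = 24.70°  ✓
  (4,5): δ = 125.90°  ·
  (4,6): δ = 47.68°  ·
  (5,6): δ = 101.78°  ·
antipodal pairs: 6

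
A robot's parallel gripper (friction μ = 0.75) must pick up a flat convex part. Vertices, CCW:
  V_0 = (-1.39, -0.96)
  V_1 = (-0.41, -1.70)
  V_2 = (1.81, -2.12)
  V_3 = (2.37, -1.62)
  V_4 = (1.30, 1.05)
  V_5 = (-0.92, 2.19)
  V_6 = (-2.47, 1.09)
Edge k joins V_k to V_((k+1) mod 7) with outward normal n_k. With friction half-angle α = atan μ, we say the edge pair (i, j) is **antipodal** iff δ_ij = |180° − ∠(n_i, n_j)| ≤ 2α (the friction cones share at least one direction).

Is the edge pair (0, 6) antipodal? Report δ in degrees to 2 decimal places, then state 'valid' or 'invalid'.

δ = 154.84°, invalid

α = atan 0.75 = 36.87°;  2α = 73.74°
edge 0: e_0 = (+0.98, -0.74);  n_0 = (-0.6026, -0.7980)
edge 6: e_6 = (+1.08, -2.05);  n_6 = (-0.8847, -0.4661)
∠(n_0, n_6) = 25.16°
δ = |180° − 25.16°| = 154.84°
154.84° > 2α = 73.74°  →  invalid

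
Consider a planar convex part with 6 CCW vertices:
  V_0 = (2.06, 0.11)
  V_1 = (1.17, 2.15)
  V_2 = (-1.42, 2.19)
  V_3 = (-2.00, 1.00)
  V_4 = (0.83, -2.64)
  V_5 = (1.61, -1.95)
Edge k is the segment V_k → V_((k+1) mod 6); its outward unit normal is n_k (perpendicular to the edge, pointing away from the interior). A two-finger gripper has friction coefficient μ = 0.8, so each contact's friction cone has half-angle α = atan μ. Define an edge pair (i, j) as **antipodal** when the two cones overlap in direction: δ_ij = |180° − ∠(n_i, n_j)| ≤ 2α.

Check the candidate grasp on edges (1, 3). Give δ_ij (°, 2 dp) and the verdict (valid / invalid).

α = atan 0.8 = 38.66°;  2α = 77.32°
edge 1: e_1 = (-2.59, +0.04);  n_1 = (+0.0154, +0.9999)
edge 3: e_3 = (+2.83, -3.64);  n_3 = (-0.7895, -0.6138)
∠(n_1, n_3) = 128.75°
δ = |180° − 128.75°| = 51.25°
51.25° ≤ 2α = 77.32°  →  valid

δ = 51.25°, valid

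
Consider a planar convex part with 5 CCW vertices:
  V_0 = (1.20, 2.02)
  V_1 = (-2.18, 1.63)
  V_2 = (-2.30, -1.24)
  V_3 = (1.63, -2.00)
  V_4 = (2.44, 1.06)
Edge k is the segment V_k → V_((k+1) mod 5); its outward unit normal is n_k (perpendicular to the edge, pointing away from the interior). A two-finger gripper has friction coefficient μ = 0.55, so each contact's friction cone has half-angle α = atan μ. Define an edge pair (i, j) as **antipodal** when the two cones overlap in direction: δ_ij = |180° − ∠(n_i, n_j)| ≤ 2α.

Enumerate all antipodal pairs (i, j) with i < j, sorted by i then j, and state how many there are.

α = atan 0.55 = 28.81°;  2α = 57.62°
n_0 = (-0.1146, +0.9934)
n_1 = (-0.9991, +0.0418)
n_2 = (-0.1899, -0.9818)
n_3 = (+0.9667, -0.2559)
n_4 = (+0.6122, +0.7907)
  (0,1): δ = 98.98°  ·
  (0,2): δ = 17.53°  ✓
  (0,3): δ = 68.59°  ·
  (0,4): δ = 135.67°  ·
  (1,2): δ = 98.55°  ·
  (1,3): δ = 12.43°  ✓
  (1,4): δ = 54.65°  ✓
  (2,3): δ = 93.88°  ·
  (2,4): δ = 26.80°  ✓
  (3,4): δ = 112.92°  ·
antipodal pairs: 4

count = 4; pairs: (0,2), (1,3), (1,4), (2,4)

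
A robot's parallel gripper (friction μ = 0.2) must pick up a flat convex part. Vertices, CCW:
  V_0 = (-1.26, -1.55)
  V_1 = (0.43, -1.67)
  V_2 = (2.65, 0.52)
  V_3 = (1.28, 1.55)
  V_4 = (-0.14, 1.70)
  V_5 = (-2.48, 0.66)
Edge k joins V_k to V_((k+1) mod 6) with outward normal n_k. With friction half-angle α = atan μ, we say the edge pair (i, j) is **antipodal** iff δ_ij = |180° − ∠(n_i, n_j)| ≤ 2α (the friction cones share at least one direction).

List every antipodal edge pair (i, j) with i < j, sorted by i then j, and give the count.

α = atan 0.2 = 11.31°;  2α = 22.62°
n_0 = (-0.0708, -0.9975)
n_1 = (+0.7023, -0.7119)
n_2 = (+0.6009, +0.7993)
n_3 = (+0.1050, +0.9945)
n_4 = (-0.4061, +0.9138)
n_5 = (-0.8755, -0.4833)
  (0,1): δ = 131.33°  ·
  (0,2): δ = 32.88°  ·
  (0,3): δ = 1.97°  ✓
  (0,4): δ = 28.02°  ·
  (0,5): δ = 122.96°  ·
  (1,2): δ = 81.55°  ·
  (1,3): δ = 50.64°  ·
  (1,4): δ = 20.65°  ✓
  (1,5): δ = 74.29°  ·
  (2,3): δ = 149.09°  ·
  (2,4): δ = 119.10°  ·
  (2,5): δ = 24.16°  ·
  (3,4): δ = 150.01°  ·
  (3,5): δ = 55.07°  ·
  (4,5): δ = 85.06°  ·
antipodal pairs: 2

count = 2; pairs: (0,3), (1,4)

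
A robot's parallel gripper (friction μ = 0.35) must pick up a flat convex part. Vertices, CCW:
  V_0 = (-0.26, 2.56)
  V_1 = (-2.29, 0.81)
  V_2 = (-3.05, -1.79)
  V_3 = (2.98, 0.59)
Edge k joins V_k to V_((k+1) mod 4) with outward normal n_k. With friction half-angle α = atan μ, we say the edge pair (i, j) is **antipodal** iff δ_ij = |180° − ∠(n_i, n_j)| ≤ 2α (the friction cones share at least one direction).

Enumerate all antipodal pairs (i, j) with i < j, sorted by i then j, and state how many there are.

α = atan 0.35 = 19.29°;  2α = 38.58°
n_0 = (-0.6529, +0.7574)
n_1 = (-0.9598, +0.2806)
n_2 = (+0.3671, -0.9302)
n_3 = (+0.5195, +0.8545)
  (0,1): δ = 147.06°  ·
  (0,2): δ = 19.22°  ✓
  (0,3): δ = 107.94°  ·
  (1,2): δ = 52.17°  ·
  (1,3): δ = 74.99°  ·
  (2,3): δ = 52.84°  ·
antipodal pairs: 1

count = 1; pairs: (0,2)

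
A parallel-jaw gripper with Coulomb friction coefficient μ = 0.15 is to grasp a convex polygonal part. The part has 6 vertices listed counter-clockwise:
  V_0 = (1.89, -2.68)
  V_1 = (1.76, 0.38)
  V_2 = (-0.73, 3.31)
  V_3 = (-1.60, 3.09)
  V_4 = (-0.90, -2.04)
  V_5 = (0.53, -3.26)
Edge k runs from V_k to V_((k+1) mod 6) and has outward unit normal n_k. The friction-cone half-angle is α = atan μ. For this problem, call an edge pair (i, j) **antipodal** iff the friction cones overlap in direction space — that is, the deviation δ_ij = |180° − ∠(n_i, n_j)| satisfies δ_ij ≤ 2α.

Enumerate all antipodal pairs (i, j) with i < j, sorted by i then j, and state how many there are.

α = atan 0.15 = 8.53°;  2α = 17.06°
n_0 = (+0.9991, +0.0424)
n_1 = (+0.7620, +0.6476)
n_2 = (-0.2452, +0.9695)
n_3 = (-0.9908, -0.1352)
n_4 = (-0.6490, -0.7608)
n_5 = (+0.3923, -0.9198)
  (0,1): δ = 142.07°  ·
  (0,2): δ = 78.24°  ·
  (0,3): δ = 5.34°  ✓
  (0,4): δ = 47.10°  ·
  (0,5): δ = 110.66°  ·
  (1,2): δ = 116.17°  ·
  (1,3): δ = 32.59°  ·
  (1,4): δ = 9.17°  ✓
  (1,5): δ = 72.74°  ·
  (2,3): δ = 96.42°  ·
  (2,4): δ = 54.66°  ·
  (2,5): δ = 8.91°  ✓
  (3,4): δ = 138.24°  ·
  (3,5): δ = 74.67°  ·
  (4,5): δ = 116.43°  ·
antipodal pairs: 3

count = 3; pairs: (0,3), (1,4), (2,5)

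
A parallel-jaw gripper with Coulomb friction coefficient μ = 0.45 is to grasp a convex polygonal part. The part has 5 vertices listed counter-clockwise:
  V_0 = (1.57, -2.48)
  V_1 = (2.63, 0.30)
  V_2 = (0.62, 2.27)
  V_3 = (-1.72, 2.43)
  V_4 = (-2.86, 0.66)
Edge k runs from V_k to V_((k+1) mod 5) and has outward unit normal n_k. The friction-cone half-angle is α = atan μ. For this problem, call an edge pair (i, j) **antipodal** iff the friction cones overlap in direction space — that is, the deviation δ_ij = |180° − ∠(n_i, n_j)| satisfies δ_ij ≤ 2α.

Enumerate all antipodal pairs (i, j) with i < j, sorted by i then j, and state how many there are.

count = 3; pairs: (0,3), (1,4), (2,4)

α = atan 0.45 = 24.23°;  2α = 48.46°
n_0 = (+0.9344, -0.3563)
n_1 = (+0.7000, +0.7142)
n_2 = (+0.0682, +0.9977)
n_3 = (-0.8407, +0.5415)
n_4 = (-0.5783, -0.8158)
  (0,1): δ = 113.55°  ·
  (0,2): δ = 73.04°  ·
  (0,3): δ = 11.91°  ✓
  (0,4): δ = 75.54°  ·
  (1,2): δ = 139.49°  ·
  (1,3): δ = 78.36°  ·
  (1,4): δ = 9.10°  ✓
  (2,3): δ = 118.87°  ·
  (2,4): δ = 31.42°  ✓
  (3,4): δ = 92.54°  ·
antipodal pairs: 3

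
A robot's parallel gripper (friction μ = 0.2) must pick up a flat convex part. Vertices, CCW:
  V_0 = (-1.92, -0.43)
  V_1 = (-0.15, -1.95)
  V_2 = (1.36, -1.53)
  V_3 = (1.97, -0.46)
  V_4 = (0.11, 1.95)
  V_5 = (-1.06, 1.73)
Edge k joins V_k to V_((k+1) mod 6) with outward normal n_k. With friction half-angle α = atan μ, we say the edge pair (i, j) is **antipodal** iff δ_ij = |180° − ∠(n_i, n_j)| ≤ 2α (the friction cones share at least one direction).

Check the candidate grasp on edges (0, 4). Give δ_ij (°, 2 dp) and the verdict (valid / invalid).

α = atan 0.2 = 11.31°;  2α = 22.62°
edge 0: e_0 = (+1.77, -1.52);  n_0 = (-0.6515, -0.7587)
edge 4: e_4 = (-1.17, -0.22);  n_4 = (-0.1848, +0.9828)
∠(n_0, n_4) = 128.70°
δ = |180° − 128.70°| = 51.30°
51.30° > 2α = 22.62°  →  invalid

δ = 51.30°, invalid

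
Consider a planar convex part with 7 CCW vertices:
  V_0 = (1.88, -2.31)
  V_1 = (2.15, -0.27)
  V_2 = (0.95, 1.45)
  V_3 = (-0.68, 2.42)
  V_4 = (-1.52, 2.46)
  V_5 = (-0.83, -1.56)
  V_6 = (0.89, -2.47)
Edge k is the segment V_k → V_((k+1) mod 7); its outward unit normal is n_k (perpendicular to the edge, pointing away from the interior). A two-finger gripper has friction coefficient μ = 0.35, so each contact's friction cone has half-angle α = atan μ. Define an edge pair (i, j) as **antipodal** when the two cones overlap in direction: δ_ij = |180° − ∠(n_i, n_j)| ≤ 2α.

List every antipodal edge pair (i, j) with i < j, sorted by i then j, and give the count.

α = atan 0.35 = 19.29°;  2α = 38.58°
n_0 = (+0.9914, -0.1312)
n_1 = (+0.8201, +0.5722)
n_2 = (+0.5114, +0.8593)
n_3 = (+0.0476, +0.9989)
n_4 = (-0.9856, -0.1692)
n_5 = (-0.4677, -0.8839)
n_6 = (+0.1595, -0.9872)
  (0,1): δ = 137.56°  ·
  (0,2): δ = 113.22°  ·
  (0,3): δ = 85.19°  ·
  (0,4): δ = 17.28°  ✓
  (0,5): δ = 69.66°  ·
  (0,6): δ = 106.72°  ·
  (1,2): δ = 155.66°  ·
  (1,3): δ = 127.63°  ·
  (1,4): δ = 25.16°  ✓
  (1,5): δ = 27.22°  ✓
  (1,6): δ = 64.28°  ·
  (2,3): δ = 151.97°  ·
  (2,4): δ = 49.50°  ·
  (2,5): δ = 2.87°  ✓
  (2,6): δ = 39.94°  ·
  (3,4): δ = 77.53°  ·
  (3,5): δ = 25.16°  ✓
  (3,6): δ = 11.91°  ✓
  (4,5): δ = 127.62°  ·
  (4,6): δ = 90.56°  ·
  (5,6): δ = 142.94°  ·
antipodal pairs: 6

count = 6; pairs: (0,4), (1,4), (1,5), (2,5), (3,5), (3,6)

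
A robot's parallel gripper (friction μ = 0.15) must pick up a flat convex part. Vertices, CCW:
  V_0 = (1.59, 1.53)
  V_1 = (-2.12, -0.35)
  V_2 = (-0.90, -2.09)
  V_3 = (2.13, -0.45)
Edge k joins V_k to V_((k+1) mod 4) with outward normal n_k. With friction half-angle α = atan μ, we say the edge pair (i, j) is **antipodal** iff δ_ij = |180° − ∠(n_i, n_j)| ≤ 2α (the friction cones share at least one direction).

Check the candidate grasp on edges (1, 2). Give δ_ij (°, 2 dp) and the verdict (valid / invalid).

δ = 96.61°, invalid

α = atan 0.15 = 8.53°;  2α = 17.06°
edge 1: e_1 = (+1.22, -1.74);  n_1 = (-0.8188, -0.5741)
edge 2: e_2 = (+3.03, +1.64);  n_2 = (+0.4760, -0.8794)
∠(n_1, n_2) = 83.39°
δ = |180° − 83.39°| = 96.61°
96.61° > 2α = 17.06°  →  invalid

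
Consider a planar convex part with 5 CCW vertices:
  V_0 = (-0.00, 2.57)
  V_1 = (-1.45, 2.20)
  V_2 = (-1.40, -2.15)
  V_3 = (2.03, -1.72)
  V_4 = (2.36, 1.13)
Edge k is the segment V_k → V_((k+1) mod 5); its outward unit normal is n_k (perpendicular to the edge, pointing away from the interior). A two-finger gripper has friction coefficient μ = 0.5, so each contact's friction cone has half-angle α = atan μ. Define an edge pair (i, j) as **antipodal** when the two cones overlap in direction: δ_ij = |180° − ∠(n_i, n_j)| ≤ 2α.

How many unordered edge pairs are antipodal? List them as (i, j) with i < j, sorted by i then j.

count = 3; pairs: (0,2), (1,3), (2,4)

α = atan 0.5 = 26.57°;  2α = 53.13°
n_0 = (-0.2472, +0.9690)
n_1 = (-0.9999, -0.0115)
n_2 = (+0.1244, -0.9922)
n_3 = (+0.9934, -0.1150)
n_4 = (+0.5209, +0.8536)
  (0,1): δ = 103.66°  ·
  (0,2): δ = 7.17°  ✓
  (0,3): δ = 69.08°  ·
  (0,4): δ = 134.29°  ·
  (1,2): δ = 83.51°  ·
  (1,3): δ = 7.26°  ✓
  (1,4): δ = 57.95°  ·
  (2,3): δ = 103.75°  ·
  (2,4): δ = 38.54°  ✓
  (3,4): δ = 114.79°  ·
antipodal pairs: 3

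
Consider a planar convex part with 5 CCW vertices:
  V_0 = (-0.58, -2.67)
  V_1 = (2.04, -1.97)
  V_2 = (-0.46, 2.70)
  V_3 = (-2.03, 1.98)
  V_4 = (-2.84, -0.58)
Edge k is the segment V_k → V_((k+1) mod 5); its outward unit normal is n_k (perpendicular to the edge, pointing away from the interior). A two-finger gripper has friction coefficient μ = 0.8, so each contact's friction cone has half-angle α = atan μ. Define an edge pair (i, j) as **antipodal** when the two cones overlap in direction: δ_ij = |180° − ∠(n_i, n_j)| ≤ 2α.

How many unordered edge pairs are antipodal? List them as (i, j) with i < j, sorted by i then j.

α = atan 0.8 = 38.66°;  2α = 77.32°
n_0 = (+0.2581, -0.9661)
n_1 = (+0.8816, +0.4720)
n_2 = (-0.4169, +0.9090)
n_3 = (-0.9534, +0.3017)
n_4 = (-0.6790, -0.7342)
  (0,1): δ = 76.80°  ✓
  (0,2): δ = 9.68°  ✓
  (0,3): δ = 57.48°  ✓
  (0,4): δ = 122.28°  ·
  (1,2): δ = 93.53°  ·
  (1,3): δ = 45.72°  ✓
  (1,4): δ = 19.08°  ✓
  (2,3): δ = 132.19°  ·
  (2,4): δ = 67.40°  ✓
  (3,4): δ = 115.20°  ·
antipodal pairs: 6

count = 6; pairs: (0,1), (0,2), (0,3), (1,3), (1,4), (2,4)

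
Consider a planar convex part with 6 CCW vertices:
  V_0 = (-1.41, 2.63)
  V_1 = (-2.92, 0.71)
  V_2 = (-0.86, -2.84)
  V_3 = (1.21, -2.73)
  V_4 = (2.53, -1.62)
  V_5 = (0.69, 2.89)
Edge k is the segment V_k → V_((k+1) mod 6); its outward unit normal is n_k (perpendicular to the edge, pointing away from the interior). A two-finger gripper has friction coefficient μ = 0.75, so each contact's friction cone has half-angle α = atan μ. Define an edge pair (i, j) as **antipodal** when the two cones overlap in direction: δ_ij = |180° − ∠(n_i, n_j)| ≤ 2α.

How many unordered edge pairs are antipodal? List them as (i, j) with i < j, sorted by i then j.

α = atan 0.75 = 36.87°;  2α = 73.74°
n_0 = (-0.7860, +0.6182)
n_1 = (-0.8649, -0.5019)
n_2 = (+0.0531, -0.9986)
n_3 = (+0.6436, -0.7654)
n_4 = (+0.9259, +0.3778)
n_5 = (-0.1229, +0.9924)
  (0,1): δ = 111.69°  ·
  (0,2): δ = 48.77°  ✓
  (0,3): δ = 11.76°  ✓
  (0,4): δ = 60.38°  ✓
  (0,5): δ = 135.24°  ·
  (1,2): δ = 117.08°  ·
  (1,3): δ = 80.07°  ·
  (1,4): δ = 7.93°  ✓
  (1,5): δ = 66.93°  ✓
  (2,3): δ = 142.98°  ·
  (2,4): δ = 70.85°  ✓
  (2,5): δ = 4.02°  ✓
  (3,4): δ = 107.87°  ·
  (3,5): δ = 33.00°  ✓
  (4,5): δ = 105.14°  ·
antipodal pairs: 8

count = 8; pairs: (0,2), (0,3), (0,4), (1,4), (1,5), (2,4), (2,5), (3,5)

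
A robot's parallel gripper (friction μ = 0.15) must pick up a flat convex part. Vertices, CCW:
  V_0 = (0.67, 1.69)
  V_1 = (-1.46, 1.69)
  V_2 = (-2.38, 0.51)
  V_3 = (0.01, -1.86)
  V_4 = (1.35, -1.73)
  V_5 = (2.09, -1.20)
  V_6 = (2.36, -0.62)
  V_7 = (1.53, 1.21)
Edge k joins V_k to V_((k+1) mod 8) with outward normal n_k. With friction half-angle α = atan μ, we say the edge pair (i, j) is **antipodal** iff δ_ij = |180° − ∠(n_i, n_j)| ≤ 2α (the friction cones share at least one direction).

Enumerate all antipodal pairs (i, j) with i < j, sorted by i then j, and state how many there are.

α = atan 0.15 = 8.53°;  2α = 17.06°
n_0 = (+0.0000, +1.0000)
n_1 = (-0.7886, +0.6149)
n_2 = (-0.7041, -0.7101)
n_3 = (+0.0966, -0.9953)
n_4 = (+0.5823, -0.8130)
n_5 = (+0.9066, -0.4220)
n_6 = (+0.9107, +0.4131)
n_7 = (+0.4874, +0.8732)
  (0,1): δ = 127.94°  ·
  (0,2): δ = 44.76°  ·
  (0,3): δ = 5.54°  ✓
  (0,4): δ = 35.61°  ·
  (0,5): δ = 65.04°  ·
  (0,6): δ = 114.40°  ·
  (0,7): δ = 150.83°  ·
  (1,2): δ = 96.82°  ·
  (1,3): δ = 46.52°  ·
  (1,4): δ = 16.45°  ✓
  (1,5): δ = 12.98°  ✓
  (1,6): δ = 62.34°  ·
  (1,7): δ = 98.77°  ·
  (2,3): δ = 129.70°  ·
  (2,4): δ = 99.63°  ·
  (2,5): δ = 70.20°  ·
  (2,6): δ = 20.84°  ·
  (2,7): δ = 15.59°  ✓
  (3,4): δ = 149.93°  ·
  (3,5): δ = 120.50°  ·
  (3,6): δ = 71.14°  ·
  (3,7): δ = 34.71°  ·
  (4,5): δ = 150.57°  ·
  (4,6): δ = 101.21°  ·
  (4,7): δ = 64.78°  ·
  (5,6): δ = 130.64°  ·
  (5,7): δ = 94.20°  ·
  (6,7): δ = 143.56°  ·
antipodal pairs: 4

count = 4; pairs: (0,3), (1,4), (1,5), (2,7)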